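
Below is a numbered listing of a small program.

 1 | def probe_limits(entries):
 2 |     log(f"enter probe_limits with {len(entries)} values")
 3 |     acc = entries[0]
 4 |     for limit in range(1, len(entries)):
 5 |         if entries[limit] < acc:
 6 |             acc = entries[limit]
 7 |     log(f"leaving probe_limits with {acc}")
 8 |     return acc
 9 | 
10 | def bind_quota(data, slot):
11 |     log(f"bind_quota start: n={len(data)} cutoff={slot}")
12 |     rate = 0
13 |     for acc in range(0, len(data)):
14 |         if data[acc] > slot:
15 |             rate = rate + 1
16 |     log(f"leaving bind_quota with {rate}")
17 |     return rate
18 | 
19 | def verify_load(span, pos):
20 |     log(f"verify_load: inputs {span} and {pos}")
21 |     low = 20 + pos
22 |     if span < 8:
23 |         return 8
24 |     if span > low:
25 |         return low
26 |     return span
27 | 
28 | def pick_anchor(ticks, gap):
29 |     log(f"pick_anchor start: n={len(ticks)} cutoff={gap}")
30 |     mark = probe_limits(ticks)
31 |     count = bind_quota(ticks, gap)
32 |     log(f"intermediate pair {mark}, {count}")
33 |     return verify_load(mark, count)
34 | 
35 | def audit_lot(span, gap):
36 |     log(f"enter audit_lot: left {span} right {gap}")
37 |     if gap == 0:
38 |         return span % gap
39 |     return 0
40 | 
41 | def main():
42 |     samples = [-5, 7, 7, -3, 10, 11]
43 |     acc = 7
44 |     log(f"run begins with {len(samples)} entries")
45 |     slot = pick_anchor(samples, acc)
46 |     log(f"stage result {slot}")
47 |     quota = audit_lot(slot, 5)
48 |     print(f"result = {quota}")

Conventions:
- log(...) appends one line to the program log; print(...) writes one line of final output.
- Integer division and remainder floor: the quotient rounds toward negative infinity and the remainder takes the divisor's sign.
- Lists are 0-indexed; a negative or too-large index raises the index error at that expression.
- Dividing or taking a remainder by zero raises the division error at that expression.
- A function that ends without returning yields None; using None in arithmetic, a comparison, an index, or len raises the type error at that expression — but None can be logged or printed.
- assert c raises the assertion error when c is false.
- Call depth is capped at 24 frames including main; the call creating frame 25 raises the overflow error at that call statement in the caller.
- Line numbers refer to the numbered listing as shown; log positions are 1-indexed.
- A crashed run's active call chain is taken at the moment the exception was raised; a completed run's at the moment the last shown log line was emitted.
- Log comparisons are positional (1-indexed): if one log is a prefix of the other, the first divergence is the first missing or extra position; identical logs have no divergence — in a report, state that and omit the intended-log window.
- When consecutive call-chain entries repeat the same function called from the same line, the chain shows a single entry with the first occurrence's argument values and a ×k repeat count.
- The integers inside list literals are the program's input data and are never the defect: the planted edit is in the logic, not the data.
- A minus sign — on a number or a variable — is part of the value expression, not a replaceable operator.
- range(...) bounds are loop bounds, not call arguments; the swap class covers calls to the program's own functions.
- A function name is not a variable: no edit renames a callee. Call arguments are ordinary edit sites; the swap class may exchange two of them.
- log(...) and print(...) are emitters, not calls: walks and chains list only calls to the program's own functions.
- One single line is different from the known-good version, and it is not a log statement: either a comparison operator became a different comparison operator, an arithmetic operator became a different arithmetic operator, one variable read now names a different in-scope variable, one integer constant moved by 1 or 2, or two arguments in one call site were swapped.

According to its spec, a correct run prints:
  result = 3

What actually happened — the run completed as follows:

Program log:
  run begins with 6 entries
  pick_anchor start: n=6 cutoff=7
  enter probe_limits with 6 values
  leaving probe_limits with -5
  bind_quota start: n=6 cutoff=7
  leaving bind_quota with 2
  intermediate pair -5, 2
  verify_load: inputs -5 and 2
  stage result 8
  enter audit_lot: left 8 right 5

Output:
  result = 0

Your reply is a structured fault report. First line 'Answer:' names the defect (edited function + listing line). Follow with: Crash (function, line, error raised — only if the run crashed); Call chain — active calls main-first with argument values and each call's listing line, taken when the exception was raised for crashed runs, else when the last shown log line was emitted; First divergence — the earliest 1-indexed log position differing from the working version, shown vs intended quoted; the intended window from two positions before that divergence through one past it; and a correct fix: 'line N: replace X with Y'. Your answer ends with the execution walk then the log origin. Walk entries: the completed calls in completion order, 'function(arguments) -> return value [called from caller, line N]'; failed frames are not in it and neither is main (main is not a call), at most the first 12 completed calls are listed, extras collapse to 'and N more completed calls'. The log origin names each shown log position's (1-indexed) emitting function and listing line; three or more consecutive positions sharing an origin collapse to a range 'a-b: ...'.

Answer: the defect is in audit_lot at line 37.
Core observation: The two runs log identically and part ways only at the printed values.
Call chain: main -> audit_lot(8, 5) (called at line 47).
First divergence: there is none — every log position agrees.
Execution walk:
  probe_limits([-5, 7, 7, -3, 10, 11]) -> -5  [called from pick_anchor, line 30]
  bind_quota([-5, 7, 7, -3, 10, 11], 7) -> 2  [called from pick_anchor, line 31]
  verify_load(-5, 2) -> 8  [called from pick_anchor, line 33]
  pick_anchor([-5, 7, 7, -3, 10, 11], 7) -> 8  [called from main, line 45]
  audit_lot(8, 5) -> 0  [called from main, line 47]
Origin of each log line:
  1: logged in main at line 44
  2: logged in pick_anchor at line 29
  3: logged in probe_limits at line 2
  4: logged in probe_limits at line 7
  5: logged in bind_quota at line 11
  6: logged in bind_quota at line 16
  7: logged in pick_anchor at line 32
  8: logged in verify_load at line 20
  9: logged in main at line 46
  10: logged in audit_lot at line 36
A correct fix: line 37: replace `==` with `!=`.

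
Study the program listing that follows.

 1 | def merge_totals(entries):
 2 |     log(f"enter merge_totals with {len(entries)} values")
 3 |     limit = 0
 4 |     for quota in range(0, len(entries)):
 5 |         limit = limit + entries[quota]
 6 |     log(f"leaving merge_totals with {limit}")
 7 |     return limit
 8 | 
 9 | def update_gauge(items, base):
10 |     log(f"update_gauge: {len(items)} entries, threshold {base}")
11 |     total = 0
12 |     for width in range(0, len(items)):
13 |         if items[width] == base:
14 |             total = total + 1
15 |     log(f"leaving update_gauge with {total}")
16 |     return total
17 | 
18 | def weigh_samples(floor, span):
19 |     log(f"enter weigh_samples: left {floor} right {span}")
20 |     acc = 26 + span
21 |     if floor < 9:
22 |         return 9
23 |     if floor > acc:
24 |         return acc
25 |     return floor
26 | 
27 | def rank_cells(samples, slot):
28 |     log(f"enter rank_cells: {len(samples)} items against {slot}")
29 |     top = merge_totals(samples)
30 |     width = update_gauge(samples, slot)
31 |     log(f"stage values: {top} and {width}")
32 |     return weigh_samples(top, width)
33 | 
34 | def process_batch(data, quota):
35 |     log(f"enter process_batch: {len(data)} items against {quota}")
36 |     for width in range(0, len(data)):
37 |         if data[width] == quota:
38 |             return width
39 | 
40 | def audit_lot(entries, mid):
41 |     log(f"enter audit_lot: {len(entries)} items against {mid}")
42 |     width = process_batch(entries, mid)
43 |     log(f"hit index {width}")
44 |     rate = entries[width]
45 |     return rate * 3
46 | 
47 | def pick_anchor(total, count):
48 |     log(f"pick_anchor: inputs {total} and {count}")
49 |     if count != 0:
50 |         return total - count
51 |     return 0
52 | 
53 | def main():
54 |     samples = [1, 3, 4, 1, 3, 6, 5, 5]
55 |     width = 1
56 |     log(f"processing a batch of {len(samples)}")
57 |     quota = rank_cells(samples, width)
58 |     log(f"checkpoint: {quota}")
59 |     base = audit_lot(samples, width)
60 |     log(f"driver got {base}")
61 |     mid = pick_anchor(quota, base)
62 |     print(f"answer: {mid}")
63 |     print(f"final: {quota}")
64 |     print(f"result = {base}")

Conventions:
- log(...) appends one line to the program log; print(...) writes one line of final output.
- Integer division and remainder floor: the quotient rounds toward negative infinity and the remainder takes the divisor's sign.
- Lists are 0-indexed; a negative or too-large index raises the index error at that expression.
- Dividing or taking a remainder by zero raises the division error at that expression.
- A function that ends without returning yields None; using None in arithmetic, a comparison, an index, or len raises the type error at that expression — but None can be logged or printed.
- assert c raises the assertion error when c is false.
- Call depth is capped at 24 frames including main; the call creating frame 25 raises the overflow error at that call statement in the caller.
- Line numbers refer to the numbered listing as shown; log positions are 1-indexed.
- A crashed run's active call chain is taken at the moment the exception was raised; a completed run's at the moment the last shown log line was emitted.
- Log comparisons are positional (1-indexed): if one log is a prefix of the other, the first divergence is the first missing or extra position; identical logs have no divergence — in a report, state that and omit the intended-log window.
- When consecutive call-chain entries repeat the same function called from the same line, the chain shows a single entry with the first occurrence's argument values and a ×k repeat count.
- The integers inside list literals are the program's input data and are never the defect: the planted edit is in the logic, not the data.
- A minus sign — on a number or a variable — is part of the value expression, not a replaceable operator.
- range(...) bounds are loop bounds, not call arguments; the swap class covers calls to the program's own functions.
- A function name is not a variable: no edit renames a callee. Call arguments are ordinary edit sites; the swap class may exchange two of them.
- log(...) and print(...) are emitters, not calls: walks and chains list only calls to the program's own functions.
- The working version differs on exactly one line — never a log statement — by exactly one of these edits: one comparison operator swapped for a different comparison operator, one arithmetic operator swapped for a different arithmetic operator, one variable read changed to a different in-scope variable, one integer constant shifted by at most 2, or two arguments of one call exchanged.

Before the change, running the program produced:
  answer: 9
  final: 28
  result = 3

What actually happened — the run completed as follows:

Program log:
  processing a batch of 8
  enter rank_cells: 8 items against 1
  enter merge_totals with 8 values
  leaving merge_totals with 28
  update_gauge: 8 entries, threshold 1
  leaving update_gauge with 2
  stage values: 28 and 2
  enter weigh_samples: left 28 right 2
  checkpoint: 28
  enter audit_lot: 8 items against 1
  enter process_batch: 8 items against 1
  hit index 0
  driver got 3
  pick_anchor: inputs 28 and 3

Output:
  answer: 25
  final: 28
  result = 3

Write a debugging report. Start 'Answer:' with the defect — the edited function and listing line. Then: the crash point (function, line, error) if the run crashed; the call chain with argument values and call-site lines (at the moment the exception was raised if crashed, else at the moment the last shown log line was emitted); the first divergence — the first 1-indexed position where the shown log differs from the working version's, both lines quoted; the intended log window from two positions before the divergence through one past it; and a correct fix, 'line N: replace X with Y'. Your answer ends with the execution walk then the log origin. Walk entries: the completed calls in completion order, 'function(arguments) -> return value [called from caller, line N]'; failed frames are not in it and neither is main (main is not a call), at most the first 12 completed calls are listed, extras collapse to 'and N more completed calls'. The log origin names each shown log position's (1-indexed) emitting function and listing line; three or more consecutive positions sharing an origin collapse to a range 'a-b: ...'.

Answer: the defect is in pick_anchor at line 50.
Core observation: No log line changed; the fault shows up purely in the output.
Call chain: main -> pick_anchor(28, 3) (called at line 61).
First divergence: none — the logs agree in full.
Execution walk:
  merge_totals([1, 3, 4, 1, 3, 6, 5, 5]) -> 28  [called from rank_cells, line 29]
  update_gauge([1, 3, 4, 1, 3, 6, 5, 5], 1) -> 2  [called from rank_cells, line 30]
  weigh_samples(28, 2) -> 28  [called from rank_cells, line 32]
  rank_cells([1, 3, 4, 1, 3, 6, 5, 5], 1) -> 28  [called from main, line 57]
  process_batch([1, 3, 4, 1, 3, 6, 5, 5], 1) -> 0  [called from audit_lot, line 42]
  audit_lot([1, 3, 4, 1, 3, 6, 5, 5], 1) -> 3  [called from main, line 59]
  pick_anchor(28, 3) -> 25  [called from main, line 61]
Log origins:
  1 — main, line 56
  2 — rank_cells, line 28
  3 — merge_totals, line 2
  4 — merge_totals, line 6
  5 — update_gauge, line 10
  6 — update_gauge, line 15
  7 — rank_cells, line 31
  8 — weigh_samples, line 19
  9 — main, line 58
  10 — audit_lot, line 41
  11 — process_batch, line 35
  12 — audit_lot, line 43
  13 — main, line 60
  14 — pick_anchor, line 48
A correct fix: line 50: replace `-` with `//`.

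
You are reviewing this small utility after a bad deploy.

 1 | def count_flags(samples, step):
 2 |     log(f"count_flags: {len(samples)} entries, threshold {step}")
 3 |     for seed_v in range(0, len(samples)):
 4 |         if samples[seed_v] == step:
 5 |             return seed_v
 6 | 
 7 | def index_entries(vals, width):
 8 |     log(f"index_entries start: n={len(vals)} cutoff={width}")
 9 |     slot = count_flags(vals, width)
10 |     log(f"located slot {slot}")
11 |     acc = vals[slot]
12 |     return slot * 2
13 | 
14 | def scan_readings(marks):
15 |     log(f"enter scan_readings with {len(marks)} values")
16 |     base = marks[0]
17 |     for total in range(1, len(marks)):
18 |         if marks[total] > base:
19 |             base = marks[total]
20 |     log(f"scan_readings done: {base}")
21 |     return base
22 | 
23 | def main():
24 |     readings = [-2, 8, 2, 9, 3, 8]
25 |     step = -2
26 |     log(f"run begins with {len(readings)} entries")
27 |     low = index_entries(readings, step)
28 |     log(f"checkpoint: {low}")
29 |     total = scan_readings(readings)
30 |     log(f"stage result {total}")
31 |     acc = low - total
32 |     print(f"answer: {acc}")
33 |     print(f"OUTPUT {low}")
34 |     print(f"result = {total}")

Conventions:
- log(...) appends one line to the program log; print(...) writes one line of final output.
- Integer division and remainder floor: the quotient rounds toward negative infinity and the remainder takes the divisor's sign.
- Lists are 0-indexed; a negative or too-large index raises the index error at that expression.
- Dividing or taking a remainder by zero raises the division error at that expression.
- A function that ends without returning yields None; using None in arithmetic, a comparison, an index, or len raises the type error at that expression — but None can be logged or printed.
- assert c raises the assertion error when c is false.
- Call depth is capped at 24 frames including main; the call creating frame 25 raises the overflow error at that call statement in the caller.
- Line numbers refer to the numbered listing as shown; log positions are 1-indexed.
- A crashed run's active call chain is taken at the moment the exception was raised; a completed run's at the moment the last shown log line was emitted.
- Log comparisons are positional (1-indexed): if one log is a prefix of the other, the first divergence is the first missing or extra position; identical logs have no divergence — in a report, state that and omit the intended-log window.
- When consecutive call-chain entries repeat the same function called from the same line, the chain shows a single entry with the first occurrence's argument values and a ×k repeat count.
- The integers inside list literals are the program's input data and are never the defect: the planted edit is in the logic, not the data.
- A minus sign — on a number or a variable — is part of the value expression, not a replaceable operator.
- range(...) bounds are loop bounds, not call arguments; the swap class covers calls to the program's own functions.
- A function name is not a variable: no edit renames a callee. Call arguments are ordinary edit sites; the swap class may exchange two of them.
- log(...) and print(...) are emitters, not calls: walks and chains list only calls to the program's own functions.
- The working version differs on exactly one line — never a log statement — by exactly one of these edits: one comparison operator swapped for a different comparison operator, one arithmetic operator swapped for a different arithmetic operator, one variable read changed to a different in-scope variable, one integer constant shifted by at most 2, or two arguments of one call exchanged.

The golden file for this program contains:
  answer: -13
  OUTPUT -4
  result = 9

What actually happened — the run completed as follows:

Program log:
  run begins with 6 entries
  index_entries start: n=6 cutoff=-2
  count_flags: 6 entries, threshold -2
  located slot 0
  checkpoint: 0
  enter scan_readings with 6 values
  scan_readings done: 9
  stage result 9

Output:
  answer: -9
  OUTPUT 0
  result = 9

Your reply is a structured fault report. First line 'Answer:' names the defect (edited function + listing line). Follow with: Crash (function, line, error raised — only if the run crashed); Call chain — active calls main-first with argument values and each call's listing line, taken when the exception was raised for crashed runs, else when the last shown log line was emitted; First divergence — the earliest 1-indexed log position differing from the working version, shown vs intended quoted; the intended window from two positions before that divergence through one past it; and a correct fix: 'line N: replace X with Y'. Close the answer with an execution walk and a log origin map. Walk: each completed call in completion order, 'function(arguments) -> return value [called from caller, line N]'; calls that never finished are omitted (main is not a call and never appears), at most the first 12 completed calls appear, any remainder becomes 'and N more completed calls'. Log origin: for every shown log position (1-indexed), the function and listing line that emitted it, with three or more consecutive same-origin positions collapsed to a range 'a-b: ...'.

Answer: the defect is in index_entries at line 12.
Key observation: Everything matches until log position 5, which reads 'checkpoint: 0' in place of 'checkpoint: -4'.
Call chain: main.
First divergence: position 5 — the shown line 'checkpoint: 0' should read 'checkpoint: -4'.
Intended log window:
  3: count_flags: 6 entries, threshold -2
  4: located slot 0
  5: checkpoint: -4
  6: enter scan_readings with 6 values
Execution walk:
  count_flags([-2, 8, 2, 9, 3, 8], -2) -> 0  [called from index_entries, line 9]
  index_entries([-2, 8, 2, 9, 3, 8], -2) -> 0  [called from main, line 27]
  scan_readings([-2, 8, 2, 9, 3, 8]) -> 9  [called from main, line 29]
Origin of each log line:
  1: from main, line 26
  2: from index_entries, line 8
  3: from count_flags, line 2
  4: from index_entries, line 10
  5: from main, line 28
  6: from scan_readings, line 15
  7: from scan_readings, line 20
  8: from main, line 30
A correct fix: line 12: replace `slot` with `acc`.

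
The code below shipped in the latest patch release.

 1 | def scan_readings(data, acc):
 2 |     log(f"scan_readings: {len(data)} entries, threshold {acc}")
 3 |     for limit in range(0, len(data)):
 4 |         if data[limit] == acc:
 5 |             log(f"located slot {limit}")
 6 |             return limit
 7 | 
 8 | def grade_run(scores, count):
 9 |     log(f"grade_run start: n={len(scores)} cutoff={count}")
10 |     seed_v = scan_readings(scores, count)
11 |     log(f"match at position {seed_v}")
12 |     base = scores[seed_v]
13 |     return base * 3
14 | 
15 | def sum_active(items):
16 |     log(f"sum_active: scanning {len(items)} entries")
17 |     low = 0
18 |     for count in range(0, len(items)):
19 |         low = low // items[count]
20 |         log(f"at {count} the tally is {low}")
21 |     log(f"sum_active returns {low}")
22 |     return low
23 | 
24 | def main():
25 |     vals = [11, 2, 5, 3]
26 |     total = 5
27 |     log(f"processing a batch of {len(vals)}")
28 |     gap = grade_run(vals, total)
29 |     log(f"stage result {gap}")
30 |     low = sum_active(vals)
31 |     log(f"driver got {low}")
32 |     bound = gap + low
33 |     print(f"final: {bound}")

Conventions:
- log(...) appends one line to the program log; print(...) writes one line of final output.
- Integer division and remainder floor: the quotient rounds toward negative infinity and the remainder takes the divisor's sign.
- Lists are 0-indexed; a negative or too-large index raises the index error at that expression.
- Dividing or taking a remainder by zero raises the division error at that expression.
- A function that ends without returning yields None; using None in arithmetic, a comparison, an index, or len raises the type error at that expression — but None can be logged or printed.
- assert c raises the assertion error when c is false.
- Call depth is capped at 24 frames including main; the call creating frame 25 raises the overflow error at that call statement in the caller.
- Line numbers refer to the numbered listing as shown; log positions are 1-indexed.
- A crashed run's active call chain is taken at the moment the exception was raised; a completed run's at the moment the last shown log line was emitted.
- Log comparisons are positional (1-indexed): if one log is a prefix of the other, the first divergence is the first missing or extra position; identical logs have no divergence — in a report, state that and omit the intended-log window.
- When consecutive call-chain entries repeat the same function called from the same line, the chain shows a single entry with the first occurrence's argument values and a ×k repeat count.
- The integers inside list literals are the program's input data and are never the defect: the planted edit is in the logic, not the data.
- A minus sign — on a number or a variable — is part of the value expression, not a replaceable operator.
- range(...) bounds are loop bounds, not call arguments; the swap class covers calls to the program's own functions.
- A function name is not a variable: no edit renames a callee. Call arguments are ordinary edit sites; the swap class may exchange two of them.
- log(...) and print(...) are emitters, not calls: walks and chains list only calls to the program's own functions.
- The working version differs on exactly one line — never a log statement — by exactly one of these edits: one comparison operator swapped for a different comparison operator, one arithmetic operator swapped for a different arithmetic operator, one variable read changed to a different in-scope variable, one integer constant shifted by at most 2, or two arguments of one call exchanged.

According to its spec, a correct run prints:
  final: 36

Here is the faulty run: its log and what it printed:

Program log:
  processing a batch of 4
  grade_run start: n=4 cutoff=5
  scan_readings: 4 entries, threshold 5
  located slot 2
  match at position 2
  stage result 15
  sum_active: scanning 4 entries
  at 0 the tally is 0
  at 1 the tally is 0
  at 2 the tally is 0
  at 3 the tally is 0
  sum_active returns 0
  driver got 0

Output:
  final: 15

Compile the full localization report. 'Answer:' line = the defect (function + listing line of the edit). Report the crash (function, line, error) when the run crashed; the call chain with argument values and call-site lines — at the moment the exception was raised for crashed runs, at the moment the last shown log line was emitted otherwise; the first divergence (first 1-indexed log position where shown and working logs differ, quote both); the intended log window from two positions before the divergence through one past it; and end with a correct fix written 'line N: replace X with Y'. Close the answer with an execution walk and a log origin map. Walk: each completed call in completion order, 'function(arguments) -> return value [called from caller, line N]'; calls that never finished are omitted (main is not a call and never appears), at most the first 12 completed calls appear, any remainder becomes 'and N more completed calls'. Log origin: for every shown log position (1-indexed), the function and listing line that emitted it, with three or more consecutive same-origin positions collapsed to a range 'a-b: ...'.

Answer: the defect is in sum_active at line 19.
Key fact: At log position 8 the runs split — shown 'at 0 the tally is 0', but the working version logs 'at 0 the tally is 11'.
Call chain: main.
First divergence: at position 8 the run shows 'at 0 the tally is 0' where the working version logs 'at 0 the tally is 11'.
Intended log window:
  6: stage result 15
  7: sum_active: scanning 4 entries
  8: at 0 the tally is 11
  9: at 1 the tally is 13
Execution walk:
  scan_readings([11, 2, 5, 3], 5) -> 2  [called from grade_run, line 10]
  grade_run([11, 2, 5, 3], 5) -> 15  [called from main, line 28]
  sum_active([11, 2, 5, 3]) -> 0  [called from main, line 30]
Log origins:
  1: logged in main at line 27
  2: logged in grade_run at line 9
  3: logged in scan_readings at line 2
  4: logged in scan_readings at line 5
  5: logged in grade_run at line 11
  6: logged in main at line 29
  7: logged in sum_active at line 16
  8-11: logged in sum_active at line 20
  12: logged in sum_active at line 21
  13: logged in main at line 31
A correct fix: line 19: replace `//` with `+`.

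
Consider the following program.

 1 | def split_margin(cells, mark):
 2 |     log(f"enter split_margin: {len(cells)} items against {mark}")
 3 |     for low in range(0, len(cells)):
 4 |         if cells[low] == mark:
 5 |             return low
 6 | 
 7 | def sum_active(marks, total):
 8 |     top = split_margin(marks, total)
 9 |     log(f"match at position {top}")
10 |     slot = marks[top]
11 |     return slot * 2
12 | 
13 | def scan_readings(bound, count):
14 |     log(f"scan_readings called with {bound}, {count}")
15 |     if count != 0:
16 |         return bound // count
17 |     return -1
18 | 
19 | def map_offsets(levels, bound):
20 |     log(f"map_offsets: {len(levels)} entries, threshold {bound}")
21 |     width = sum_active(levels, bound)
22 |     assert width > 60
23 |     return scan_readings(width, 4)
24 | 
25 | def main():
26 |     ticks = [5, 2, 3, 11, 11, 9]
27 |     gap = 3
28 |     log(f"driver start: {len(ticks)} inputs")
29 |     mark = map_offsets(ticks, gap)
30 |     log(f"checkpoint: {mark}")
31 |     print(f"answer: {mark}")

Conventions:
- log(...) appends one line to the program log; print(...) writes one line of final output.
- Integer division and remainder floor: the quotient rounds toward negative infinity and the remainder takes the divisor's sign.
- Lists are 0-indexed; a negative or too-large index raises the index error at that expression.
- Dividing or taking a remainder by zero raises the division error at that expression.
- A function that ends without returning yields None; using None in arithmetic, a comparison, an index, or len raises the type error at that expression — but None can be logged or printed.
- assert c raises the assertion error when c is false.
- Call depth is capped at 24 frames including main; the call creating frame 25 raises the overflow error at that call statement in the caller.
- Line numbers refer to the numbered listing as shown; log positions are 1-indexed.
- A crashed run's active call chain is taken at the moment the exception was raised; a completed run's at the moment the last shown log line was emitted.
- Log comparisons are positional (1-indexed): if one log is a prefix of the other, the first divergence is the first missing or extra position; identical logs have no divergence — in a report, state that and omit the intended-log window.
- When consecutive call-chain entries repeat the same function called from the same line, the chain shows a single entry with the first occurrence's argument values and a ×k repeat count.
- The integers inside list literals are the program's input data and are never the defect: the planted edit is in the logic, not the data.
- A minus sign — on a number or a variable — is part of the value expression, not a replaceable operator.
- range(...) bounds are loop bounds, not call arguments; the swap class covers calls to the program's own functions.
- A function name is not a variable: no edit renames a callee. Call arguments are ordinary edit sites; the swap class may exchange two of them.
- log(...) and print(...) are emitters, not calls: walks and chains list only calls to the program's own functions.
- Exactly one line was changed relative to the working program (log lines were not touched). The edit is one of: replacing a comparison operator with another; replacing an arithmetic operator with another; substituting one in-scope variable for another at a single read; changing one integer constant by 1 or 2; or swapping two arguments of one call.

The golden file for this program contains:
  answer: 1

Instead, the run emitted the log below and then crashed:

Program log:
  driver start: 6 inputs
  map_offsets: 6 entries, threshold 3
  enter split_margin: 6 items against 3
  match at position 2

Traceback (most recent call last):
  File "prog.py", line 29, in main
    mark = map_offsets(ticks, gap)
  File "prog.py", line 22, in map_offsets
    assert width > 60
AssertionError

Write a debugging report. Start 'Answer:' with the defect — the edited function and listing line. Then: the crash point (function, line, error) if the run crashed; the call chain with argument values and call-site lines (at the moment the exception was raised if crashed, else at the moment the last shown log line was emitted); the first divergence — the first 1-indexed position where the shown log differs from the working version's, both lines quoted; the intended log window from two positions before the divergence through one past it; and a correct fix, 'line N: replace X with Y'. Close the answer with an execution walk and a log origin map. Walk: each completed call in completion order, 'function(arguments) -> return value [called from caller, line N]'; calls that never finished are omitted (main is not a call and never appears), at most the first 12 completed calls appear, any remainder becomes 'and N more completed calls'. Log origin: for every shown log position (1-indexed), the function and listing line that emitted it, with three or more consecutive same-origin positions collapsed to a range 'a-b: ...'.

Answer: the defect is in map_offsets at line 22.
Key fact: Only 4 log lines were emitted before the run died; the intended continuation was 'scan_readings called with 6, 4'.
Crash: map_offsets, line 22, AssertionError.
Call chain: main -> map_offsets([5, 2, 3, 11, 11, 9], 3) (called at line 29).
First divergence: position 5 (shown log ended at 4 lines; the working version continues: 'scan_readings called with 6, 4').
Intended log window:
  3: enter split_margin: 6 items against 3
  4: match at position 2
  5: scan_readings called with 6, 4
  6: checkpoint: 1
Execution walk:
  split_margin([5, 2, 3, 11, 11, 9], 3) -> 2  [called from sum_active, line 8]
  sum_active([5, 2, 3, 11, 11, 9], 3) -> 6  [called from map_offsets, line 21]
Log origin:
  1: from main, line 28
  2: from map_offsets, line 20
  3: from split_margin, line 2
  4: from sum_active, line 9
A correct fix: line 22: replace `>` with `<=`.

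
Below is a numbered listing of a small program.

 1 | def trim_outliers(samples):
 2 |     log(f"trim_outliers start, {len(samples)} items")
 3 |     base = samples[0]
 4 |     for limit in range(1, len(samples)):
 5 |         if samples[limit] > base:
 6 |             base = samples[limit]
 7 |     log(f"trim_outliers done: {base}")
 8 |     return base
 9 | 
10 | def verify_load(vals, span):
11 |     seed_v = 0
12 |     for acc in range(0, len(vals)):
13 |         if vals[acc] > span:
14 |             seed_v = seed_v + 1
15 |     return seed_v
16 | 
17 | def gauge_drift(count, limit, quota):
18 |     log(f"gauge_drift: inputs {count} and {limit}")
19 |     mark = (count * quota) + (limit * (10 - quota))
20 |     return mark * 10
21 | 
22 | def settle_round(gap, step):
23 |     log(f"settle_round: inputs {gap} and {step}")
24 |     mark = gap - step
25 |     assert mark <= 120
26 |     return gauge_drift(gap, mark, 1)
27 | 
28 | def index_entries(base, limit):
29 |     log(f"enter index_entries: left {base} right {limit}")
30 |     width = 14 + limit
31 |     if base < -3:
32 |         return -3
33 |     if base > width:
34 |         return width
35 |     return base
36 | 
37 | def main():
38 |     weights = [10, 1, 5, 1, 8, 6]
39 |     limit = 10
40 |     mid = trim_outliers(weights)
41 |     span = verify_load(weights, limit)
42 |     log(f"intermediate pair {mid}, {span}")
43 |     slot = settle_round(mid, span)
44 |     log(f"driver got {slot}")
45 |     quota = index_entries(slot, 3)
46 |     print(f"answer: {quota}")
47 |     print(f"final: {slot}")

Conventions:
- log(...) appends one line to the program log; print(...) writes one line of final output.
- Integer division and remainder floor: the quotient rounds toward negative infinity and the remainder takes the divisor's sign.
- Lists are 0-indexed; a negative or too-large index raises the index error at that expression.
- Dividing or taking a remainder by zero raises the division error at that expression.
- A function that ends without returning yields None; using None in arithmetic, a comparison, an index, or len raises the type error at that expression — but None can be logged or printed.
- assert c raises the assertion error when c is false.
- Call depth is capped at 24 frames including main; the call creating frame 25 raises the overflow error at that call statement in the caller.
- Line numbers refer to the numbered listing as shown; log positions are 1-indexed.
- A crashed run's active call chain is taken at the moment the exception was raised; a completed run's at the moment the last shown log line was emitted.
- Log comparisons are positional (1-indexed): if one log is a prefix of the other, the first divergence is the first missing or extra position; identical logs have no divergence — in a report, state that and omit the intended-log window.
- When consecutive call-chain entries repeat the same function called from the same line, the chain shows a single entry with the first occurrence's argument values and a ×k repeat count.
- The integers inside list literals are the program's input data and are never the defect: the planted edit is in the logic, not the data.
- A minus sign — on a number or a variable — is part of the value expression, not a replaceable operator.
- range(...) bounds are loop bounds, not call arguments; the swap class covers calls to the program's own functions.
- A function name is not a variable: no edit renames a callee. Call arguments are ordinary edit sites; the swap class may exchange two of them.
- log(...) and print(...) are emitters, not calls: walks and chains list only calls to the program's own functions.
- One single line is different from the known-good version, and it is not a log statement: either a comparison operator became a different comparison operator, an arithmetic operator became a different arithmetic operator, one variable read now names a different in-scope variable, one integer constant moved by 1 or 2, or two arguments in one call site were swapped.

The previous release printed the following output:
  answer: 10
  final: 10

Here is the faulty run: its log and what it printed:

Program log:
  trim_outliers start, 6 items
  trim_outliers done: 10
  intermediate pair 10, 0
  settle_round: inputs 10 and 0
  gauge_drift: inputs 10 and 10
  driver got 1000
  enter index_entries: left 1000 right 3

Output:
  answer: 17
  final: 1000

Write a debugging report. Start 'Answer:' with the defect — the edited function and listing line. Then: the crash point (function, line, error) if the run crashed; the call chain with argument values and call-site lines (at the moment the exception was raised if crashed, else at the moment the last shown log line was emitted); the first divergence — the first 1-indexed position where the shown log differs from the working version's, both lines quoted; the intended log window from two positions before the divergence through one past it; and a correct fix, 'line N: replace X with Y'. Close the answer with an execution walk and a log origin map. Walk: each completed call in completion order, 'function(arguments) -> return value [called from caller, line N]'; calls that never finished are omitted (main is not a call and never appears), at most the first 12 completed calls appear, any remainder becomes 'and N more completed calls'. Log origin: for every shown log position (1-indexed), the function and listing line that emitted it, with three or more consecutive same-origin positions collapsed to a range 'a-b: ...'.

Answer: the defect is in gauge_drift at line 20.
Core observation: Everything matches until log position 6, which reads 'driver got 1000' in place of 'driver got 10'.
Call chain: main -> index_entries(1000, 3) (called at line 45).
First divergence: at position 6 the run shows 'driver got 1000' where the working version logs 'driver got 10'.
Intended log window:
  4: settle_round: inputs 10 and 0
  5: gauge_drift: inputs 10 and 10
  6: driver got 10
  7: enter index_entries: left 10 right 3
Execution walk:
  trim_outliers([10, 1, 5, 1, 8, 6]) -> 10  [called from main, line 40]
  verify_load([10, 1, 5, 1, 8, 6], 10) -> 0  [called from main, line 41]
  gauge_drift(10, 10, 1) -> 1000  [called from settle_round, line 26]
  settle_round(10, 0) -> 1000  [called from main, line 43]
  index_entries(1000, 3) -> 17  [called from main, line 45]
Origin of each log line:
  1: emitted by trim_outliers (line 2)
  2: emitted by trim_outliers (line 7)
  3: emitted by main (line 42)
  4: emitted by settle_round (line 23)
  5: emitted by gauge_drift (line 18)
  6: emitted by main (line 44)
  7: emitted by index_entries (line 29)
A correct fix: line 20: replace `*` with `//`.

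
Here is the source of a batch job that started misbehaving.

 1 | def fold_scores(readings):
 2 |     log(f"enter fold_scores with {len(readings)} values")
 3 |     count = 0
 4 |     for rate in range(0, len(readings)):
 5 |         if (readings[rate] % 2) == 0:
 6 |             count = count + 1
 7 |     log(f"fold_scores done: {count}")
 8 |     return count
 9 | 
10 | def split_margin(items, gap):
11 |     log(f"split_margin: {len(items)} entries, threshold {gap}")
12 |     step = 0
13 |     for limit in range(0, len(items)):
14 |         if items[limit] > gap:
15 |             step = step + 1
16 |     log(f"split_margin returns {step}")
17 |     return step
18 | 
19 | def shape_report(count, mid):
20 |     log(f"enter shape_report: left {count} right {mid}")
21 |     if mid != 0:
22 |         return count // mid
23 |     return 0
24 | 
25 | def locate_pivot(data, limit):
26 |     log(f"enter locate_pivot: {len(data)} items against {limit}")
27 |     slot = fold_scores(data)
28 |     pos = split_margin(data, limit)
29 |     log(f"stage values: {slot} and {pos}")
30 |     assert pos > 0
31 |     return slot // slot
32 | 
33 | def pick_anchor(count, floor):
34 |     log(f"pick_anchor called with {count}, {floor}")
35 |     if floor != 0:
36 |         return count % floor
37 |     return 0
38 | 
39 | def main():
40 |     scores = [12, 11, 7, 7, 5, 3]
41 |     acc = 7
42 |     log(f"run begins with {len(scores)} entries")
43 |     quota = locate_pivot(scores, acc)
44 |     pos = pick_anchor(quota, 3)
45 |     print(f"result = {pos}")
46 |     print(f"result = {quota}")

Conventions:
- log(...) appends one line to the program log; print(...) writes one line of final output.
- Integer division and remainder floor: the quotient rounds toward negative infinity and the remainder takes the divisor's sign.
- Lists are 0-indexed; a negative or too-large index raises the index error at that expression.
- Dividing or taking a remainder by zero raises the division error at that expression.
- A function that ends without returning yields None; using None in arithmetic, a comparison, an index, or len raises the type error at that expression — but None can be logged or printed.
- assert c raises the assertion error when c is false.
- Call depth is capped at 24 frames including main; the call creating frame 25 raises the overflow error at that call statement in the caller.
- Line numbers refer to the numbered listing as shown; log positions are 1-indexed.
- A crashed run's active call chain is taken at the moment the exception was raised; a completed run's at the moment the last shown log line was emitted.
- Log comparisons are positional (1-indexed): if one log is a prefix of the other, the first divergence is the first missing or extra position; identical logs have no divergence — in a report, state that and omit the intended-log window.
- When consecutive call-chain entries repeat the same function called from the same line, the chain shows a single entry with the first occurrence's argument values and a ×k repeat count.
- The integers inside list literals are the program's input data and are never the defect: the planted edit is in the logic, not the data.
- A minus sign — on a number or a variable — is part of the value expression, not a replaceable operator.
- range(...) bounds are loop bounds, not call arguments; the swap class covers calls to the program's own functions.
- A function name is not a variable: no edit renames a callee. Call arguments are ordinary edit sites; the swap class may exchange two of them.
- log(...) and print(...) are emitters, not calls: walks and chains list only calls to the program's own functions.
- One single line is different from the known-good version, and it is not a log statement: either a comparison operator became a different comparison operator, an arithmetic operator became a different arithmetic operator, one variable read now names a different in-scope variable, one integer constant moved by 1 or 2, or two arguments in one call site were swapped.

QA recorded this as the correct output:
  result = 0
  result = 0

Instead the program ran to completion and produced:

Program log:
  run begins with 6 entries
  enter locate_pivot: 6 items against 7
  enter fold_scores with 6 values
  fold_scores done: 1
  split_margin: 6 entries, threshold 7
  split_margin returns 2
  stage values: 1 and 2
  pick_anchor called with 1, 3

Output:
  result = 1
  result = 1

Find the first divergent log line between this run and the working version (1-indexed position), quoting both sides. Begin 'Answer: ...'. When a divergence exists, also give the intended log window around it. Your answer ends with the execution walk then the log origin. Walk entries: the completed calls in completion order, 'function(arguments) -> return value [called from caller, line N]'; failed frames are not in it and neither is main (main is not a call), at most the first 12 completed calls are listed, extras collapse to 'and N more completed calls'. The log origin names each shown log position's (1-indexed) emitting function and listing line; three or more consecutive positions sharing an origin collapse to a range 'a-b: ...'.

Answer: at position 8 the run shows 'pick_anchor called with 1, 3' where the working version logs 'pick_anchor called with 0, 3'.
Intended log window:
  6: split_margin returns 2
  7: stage values: 1 and 2
  8: pick_anchor called with 0, 3
Execution walk:
  fold_scores([12, 11, 7, 7, 5, 3]) -> 1  [called from locate_pivot, line 27]
  split_margin([12, 11, 7, 7, 5, 3], 7) -> 2  [called from locate_pivot, line 28]
  locate_pivot([12, 11, 7, 7, 5, 3], 7) -> 1  [called from main, line 43]
  pick_anchor(1, 3) -> 1  [called from main, line 44]
Log line origins:
  1: from main, line 42
  2: from locate_pivot, line 26
  3: from fold_scores, line 2
  4: from fold_scores, line 7
  5: from split_margin, line 11
  6: from split_margin, line 16
  7: from locate_pivot, line 29
  8: from pick_anchor, line 34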